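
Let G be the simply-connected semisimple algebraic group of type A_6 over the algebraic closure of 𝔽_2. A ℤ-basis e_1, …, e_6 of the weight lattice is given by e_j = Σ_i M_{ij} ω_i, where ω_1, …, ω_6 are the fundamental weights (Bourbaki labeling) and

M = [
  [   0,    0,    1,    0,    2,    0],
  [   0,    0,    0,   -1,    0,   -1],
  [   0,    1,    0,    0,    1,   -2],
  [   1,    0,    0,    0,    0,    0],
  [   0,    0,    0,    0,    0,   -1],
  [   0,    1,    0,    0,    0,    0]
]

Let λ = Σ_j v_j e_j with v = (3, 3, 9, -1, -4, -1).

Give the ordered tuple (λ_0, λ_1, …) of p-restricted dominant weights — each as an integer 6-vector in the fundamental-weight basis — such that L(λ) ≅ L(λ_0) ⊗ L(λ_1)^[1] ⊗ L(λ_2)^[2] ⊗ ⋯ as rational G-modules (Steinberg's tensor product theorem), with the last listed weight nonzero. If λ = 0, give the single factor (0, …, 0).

((1, 0, 1, 1, 1, 1), (0, 1, 0, 1, 0, 1))

ω-coordinates c = M·v, v = (3, 3, 9, -1, -4, -1):
  c_1 = (0)·(3) + (0)·(3) + (1)·(9) + (0)·(-1) + (2)·(-4) + (0)·(-1) = 1
  c_2 = (0)·(3) + (0)·(3) + (0)·(9) + (-1)·(-1) + (0)·(-4) + (-1)·(-1) = 2
  c_3 = (0)·(3) + (1)·(3) + (0)·(9) + (0)·(-1) + (1)·(-4) + (-2)·(-1) = 1
  c_4 = (1)·(3) + (0)·(3) + (0)·(9) + (0)·(-1) + (0)·(-4) + (0)·(-1) = 3
  c_5 = (0)·(3) + (0)·(3) + (0)·(9) + (0)·(-1) + (0)·(-4) + (-1)·(-1) = 1
  c_6 = (0)·(3) + (1)·(3) + (0)·(9) + (0)·(-1) + (0)·(-4) + (0)·(-1) = 3
p = 2; digits c_i = Σ_j d_{ij}·2^j, 0 ≤ d_{ij} < 2:
  c_1 = 1 = 1·2^0
  c_2 = 2 = 0·2^0 + 1·2^1
  c_3 = 1 = 1·2^0
  c_4 = 3 = 1·2^0 + 1·2^1
  c_5 = 1 = 1·2^0
  c_6 = 3 = 1·2^0 + 1·2^1
Factor λ_0 = (1, 0, 1, 1, 1, 1)
Factor λ_1 = (0, 1, 0, 1, 0, 1)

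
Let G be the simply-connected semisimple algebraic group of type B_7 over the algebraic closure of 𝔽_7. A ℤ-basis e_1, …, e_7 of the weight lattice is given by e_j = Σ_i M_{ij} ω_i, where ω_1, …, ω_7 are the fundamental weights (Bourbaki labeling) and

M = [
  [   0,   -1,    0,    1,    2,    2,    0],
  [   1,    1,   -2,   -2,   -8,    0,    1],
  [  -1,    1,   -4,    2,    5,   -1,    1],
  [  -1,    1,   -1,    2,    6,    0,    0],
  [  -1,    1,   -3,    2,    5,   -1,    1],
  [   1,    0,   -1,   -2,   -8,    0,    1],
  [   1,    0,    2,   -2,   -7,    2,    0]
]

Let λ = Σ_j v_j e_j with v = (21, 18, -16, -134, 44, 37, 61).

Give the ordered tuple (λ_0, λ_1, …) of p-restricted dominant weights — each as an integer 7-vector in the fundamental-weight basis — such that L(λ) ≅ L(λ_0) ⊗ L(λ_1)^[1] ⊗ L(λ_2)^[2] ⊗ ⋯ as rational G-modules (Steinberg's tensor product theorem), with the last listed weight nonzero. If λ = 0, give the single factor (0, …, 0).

Change of basis e → ω: c = M·v where v = (21, 18, -16, -134, 44, 37, 61):
  c_1 = (0)·(21) + (-1)·(18) + (0)·(-16) + (1)·(-134) + (2)·(44) + (2)·(37) + (0)·(61) = 10
  c_2 = (1)·(21) + (1)·(18) + (-2)·(-16) + (-2)·(-134) + (-8)·(44) + (0)·(37) + (1)·(61) = 48
  c_3 = (-1)·(21) + (1)·(18) + (-4)·(-16) + (2)·(-134) + (5)·(44) + (-1)·(37) + (1)·(61) = 37
  c_4 = (-1)·(21) + (1)·(18) + (-1)·(-16) + (2)·(-134) + (6)·(44) + (0)·(37) + (0)·(61) = 9
  c_5 = (-1)·(21) + (1)·(18) + (-3)·(-16) + (2)·(-134) + (5)·(44) + (-1)·(37) + (1)·(61) = 21
  c_6 = (1)·(21) + (0)·(18) + (-1)·(-16) + (-2)·(-134) + (-8)·(44) + (0)·(37) + (1)·(61) = 14
  c_7 = (1)·(21) + (0)·(18) + (2)·(-16) + (-2)·(-134) + (-7)·(44) + (2)·(37) + (0)·(61) = 23
p = 7; digits c_i = Σ_j d_{ij}·7^j, 0 ≤ d_{ij} < 7:
  c_1 = 10 = 3·7^0 + 1·7^1
  c_2 = 48 = 6·7^0 + 6·7^1
  c_3 = 37 = 2·7^0 + 5·7^1
  c_4 = 9 = 2·7^0 + 1·7^1
  c_5 = 21 = 0·7^0 + 3·7^1
  c_6 = 14 = 0·7^0 + 2·7^1
  c_7 = 23 = 2·7^0 + 3·7^1
Factor λ_0 = (3, 6, 2, 2, 0, 0, 2)
Factor λ_1 = (1, 6, 5, 1, 3, 2, 3)

((3, 6, 2, 2, 0, 0, 2), (1, 6, 5, 1, 3, 2, 3))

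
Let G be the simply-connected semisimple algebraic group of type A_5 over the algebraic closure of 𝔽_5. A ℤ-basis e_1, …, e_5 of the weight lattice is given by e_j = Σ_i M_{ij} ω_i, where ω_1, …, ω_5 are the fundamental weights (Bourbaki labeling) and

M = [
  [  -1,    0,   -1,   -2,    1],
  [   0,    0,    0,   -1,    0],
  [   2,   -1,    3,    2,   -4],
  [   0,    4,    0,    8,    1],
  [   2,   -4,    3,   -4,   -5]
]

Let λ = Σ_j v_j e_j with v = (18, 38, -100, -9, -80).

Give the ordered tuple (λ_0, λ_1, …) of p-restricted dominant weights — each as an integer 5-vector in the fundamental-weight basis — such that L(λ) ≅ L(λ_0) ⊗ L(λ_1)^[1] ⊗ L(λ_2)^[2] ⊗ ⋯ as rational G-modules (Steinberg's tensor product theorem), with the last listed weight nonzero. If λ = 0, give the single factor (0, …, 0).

Converting to the ω-basis (c_i = row i of M dotted with v = (18, 38, -100, -9, -80)):
  c_1 = -1*18 + 0*38 + -1*-100 + -2*-9 + 1*-80 = 20
  c_2 = 0*18 + 0*38 + 0*-100 + -1*-9 + 0*-80 = 9
  c_3 = 2*18 + -1*38 + 3*-100 + 2*-9 + -4*-80 = 0
  c_4 = 0*18 + 4*38 + 0*-100 + 8*-9 + 1*-80 = 0
  c_5 = 2*18 + -4*38 + 3*-100 + -4*-9 + -5*-80 = 20
Expand coordinatewise in base 5:
  c_1 = 20 = 0·5^0 + 4·5^1
  c_2 = 9 = 4·5^0 + 1·5^1
  c_3 = 0
  c_4 = 0
  c_5 = 20 = 0·5^0 + 4·5^1
λ_0 = (0, 4, 0, 0, 0)
λ_1 = (4, 1, 0, 0, 4)

((0, 4, 0, 0, 0), (4, 1, 0, 0, 4))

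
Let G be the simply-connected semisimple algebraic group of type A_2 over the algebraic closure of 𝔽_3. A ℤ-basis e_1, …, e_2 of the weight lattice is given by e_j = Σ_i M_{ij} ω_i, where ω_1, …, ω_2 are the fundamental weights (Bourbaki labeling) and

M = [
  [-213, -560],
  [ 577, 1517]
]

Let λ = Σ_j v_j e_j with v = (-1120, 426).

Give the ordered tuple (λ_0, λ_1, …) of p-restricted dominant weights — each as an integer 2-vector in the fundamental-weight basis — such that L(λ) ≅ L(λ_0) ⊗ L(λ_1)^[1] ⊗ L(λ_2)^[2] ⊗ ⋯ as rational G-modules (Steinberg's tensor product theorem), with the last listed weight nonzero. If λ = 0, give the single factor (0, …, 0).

ω-coordinates c = M·v, v = (-1120, 426):
  c_1 = (-213)·(-1120) + (-560)·(426) = 0
  c_2 = (577)·(-1120) + 1517·426 = 2
Writing each c_i in base p = 3:
  c_1 = 0
  c_2 = 2 = 2·3^0
Factor λ_0 = (0, 2)

((0, 2),)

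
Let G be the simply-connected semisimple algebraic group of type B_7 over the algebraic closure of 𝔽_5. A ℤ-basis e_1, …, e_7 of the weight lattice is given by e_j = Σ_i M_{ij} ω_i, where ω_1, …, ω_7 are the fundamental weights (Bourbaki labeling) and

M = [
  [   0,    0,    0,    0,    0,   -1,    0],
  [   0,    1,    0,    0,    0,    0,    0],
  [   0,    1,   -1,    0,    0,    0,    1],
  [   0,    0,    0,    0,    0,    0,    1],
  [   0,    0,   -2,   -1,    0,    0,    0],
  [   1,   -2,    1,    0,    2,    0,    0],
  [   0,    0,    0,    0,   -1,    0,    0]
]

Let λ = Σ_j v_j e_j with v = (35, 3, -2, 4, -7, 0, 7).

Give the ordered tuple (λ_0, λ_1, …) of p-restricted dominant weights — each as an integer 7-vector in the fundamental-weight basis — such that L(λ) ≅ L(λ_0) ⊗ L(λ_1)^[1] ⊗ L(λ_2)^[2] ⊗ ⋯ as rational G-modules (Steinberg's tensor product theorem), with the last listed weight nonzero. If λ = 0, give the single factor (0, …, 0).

Compute c_i = Σ_j M_{ij} v_j with v = (35, 3, -2, 4, -7, 0, 7):
  c_1 = (0)·(35) + (0)·(3) + (0)·(-2) + (0)·(4) + (0)·(-7) + (-1)·(0) + (0)·(7) = 0
  c_2 = (0)·(35) + (1)·(3) + (0)·(-2) + (0)·(4) + (0)·(-7) + (0)·(0) + (0)·(7) = 3
  c_3 = (0)·(35) + (1)·(3) + (-1)·(-2) + (0)·(4) + (0)·(-7) + (0)·(0) + (1)·(7) = 12
  c_4 = (0)·(35) + (0)·(3) + (0)·(-2) + (0)·(4) + (0)·(-7) + (0)·(0) + (1)·(7) = 7
  c_5 = (0)·(35) + (0)·(3) + (-2)·(-2) + (-1)·(4) + (0)·(-7) + (0)·(0) + (0)·(7) = 0
  c_6 = (1)·(35) + (-2)·(3) + (1)·(-2) + (0)·(4) + (2)·(-7) + (0)·(0) + (0)·(7) = 13
  c_7 = (0)·(35) + (0)·(3) + (0)·(-2) + (0)·(4) + (-1)·(-7) + (0)·(0) + (0)·(7) = 7
p = 5; digits c_i = Σ_j d_{ij}·5^j, 0 ≤ d_{ij} < 5:
  c_1 = 0
  c_2 = 3 = 3·5^0
  c_3 = 12 = 2·5^0 + 2·5^1
  c_4 = 7 = 2·5^0 + 1·5^1
  c_5 = 0
  c_6 = 13 = 3·5^0 + 2·5^1
  c_7 = 7 = 2·5^0 + 1·5^1
Factor λ_0 = (0, 3, 2, 2, 0, 3, 2)
Factor λ_1 = (0, 0, 2, 1, 0, 2, 1)

((0, 3, 2, 2, 0, 3, 2), (0, 0, 2, 1, 0, 2, 1))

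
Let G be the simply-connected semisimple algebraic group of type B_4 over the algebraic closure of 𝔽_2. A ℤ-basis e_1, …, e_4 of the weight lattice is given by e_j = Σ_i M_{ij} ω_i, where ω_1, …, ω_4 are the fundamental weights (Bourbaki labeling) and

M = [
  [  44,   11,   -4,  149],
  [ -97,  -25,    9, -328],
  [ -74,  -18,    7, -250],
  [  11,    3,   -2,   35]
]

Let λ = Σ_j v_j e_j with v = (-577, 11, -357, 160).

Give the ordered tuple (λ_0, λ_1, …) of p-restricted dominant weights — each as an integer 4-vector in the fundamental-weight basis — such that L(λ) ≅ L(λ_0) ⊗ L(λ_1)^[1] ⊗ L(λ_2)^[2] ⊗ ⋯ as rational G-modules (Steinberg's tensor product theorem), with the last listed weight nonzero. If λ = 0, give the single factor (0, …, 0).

((1, 1, 1, 0),)

Converting to the ω-basis (c_i = row i of M dotted with v = (-577, 11, -357, 160)):
  c_1 = 44*-577 + 11*11 + -4*-357 + 149*160 = 1
  c_2 = -97*-577 + -25*11 + 9*-357 + -328*160 = 1
  c_3 = -74*-577 + -18*11 + 7*-357 + -250*160 = 1
  c_4 = 11*-577 + 3*11 + -2*-357 + 35*160 = 0
Base-2 expansion of each c_i:
  c_1 = 1 = 1·2^0
  c_2 = 1 = 1·2^0
  c_3 = 1 = 1·2^0
  c_4 = 0
p-restricted factor λ_0 = (1, 1, 1, 0)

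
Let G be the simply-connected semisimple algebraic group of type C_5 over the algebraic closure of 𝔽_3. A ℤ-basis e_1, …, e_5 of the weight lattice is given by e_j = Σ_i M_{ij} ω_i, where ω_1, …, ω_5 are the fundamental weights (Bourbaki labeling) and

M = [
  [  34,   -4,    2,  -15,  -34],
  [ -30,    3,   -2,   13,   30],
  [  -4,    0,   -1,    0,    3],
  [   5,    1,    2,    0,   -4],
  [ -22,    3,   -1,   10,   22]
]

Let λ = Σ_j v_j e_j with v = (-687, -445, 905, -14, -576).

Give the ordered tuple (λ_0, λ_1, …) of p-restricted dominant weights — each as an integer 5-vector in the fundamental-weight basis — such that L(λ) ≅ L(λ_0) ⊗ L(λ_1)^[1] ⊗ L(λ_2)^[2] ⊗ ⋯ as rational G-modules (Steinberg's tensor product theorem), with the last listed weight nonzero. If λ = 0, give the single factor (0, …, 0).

((2, 0, 1, 0, 2), (2, 1, 2, 0, 2), (2, 0, 0, 2, 0), (0, 0, 1, 2, 2), (0, 0, 1, 2, 0))

Converting to the ω-basis (c_i = row i of M dotted with v = (-687, -445, 905, -14, -576)):
  c_1 = (34)·(-687) + (-4)·(-445) + (2)·(905) + (-15)·(-14) + (-34)·(-576) = 26
  c_2 = (-30)·(-687) + (3)·(-445) + (-2)·(905) + (13)·(-14) + (30)·(-576) = 3
  c_3 = (-4)·(-687) + (0)·(-445) + (-1)·(905) + (0)·(-14) + (3)·(-576) = 115
  c_4 = (5)·(-687) + (1)·(-445) + (2)·(905) + (0)·(-14) + (-4)·(-576) = 234
  c_5 = (-22)·(-687) + (3)·(-445) + (-1)·(905) + (10)·(-14) + (22)·(-576) = 62
Expand coordinatewise in base 3:
  c_1 = 26 = 2·3^0 + 2·3^1 + 2·3^2
  c_2 = 3 = 0·3^0 + 1·3^1
  c_3 = 115 = 1·3^0 + 2·3^1 + 0·3^2 + 1·3^3 + 1·3^4
  c_4 = 234 = 0·3^0 + 0·3^1 + 2·3^2 + 2·3^3 + 2·3^4
  c_5 = 62 = 2·3^0 + 2·3^1 + 0·3^2 + 2·3^3
p-restricted factor λ_0 = (2, 0, 1, 0, 2)
p-restricted factor λ_1 = (2, 1, 2, 0, 2)
p-restricted factor λ_2 = (2, 0, 0, 2, 0)
p-restricted factor λ_3 = (0, 0, 1, 2, 2)
p-restricted factor λ_4 = (0, 0, 1, 2, 0)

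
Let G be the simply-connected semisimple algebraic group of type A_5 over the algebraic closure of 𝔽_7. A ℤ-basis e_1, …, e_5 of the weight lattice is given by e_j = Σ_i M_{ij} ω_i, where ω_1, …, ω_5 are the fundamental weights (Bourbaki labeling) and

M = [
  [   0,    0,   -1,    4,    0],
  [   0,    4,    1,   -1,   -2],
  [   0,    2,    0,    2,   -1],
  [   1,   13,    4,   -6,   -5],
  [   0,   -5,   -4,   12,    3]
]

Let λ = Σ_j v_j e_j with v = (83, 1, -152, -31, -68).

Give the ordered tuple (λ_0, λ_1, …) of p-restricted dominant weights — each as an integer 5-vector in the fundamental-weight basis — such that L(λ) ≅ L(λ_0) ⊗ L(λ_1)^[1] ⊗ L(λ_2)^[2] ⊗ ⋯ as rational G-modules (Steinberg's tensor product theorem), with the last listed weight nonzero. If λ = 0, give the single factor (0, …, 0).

In the fundamental-weight basis, λ has coordinates c = M·v (v = (83, 1, -152, -31, -68)):
  c_1 = (0)·(83) + (0)·(1) + (-1)·(-152) + (4)·(-31) + (0)·(-68) = 28
  c_2 = (0)·(83) + (4)·(1) + (1)·(-152) + (-1)·(-31) + (-2)·(-68) = 19
  c_3 = (0)·(83) + (2)·(1) + (0)·(-152) + (2)·(-31) + (-1)·(-68) = 8
  c_4 = (1)·(83) + (13)·(1) + (4)·(-152) + (-6)·(-31) + (-5)·(-68) = 14
  c_5 = (0)·(83) + (-5)·(1) + (-4)·(-152) + (12)·(-31) + (3)·(-68) = 27
p = 7; digits c_i = Σ_j d_{ij}·7^j, 0 ≤ d_{ij} < 7:
  c_1 = 28 = 0·7^0 + 4·7^1
  c_2 = 19 = 5·7^0 + 2·7^1
  c_3 = 8 = 1·7^0 + 1·7^1
  c_4 = 14 = 0·7^0 + 2·7^1
  c_5 = 27 = 6·7^0 + 3·7^1
λ_0 = (0, 5, 1, 0, 6)
λ_1 = (4, 2, 1, 2, 3)

((0, 5, 1, 0, 6), (4, 2, 1, 2, 3))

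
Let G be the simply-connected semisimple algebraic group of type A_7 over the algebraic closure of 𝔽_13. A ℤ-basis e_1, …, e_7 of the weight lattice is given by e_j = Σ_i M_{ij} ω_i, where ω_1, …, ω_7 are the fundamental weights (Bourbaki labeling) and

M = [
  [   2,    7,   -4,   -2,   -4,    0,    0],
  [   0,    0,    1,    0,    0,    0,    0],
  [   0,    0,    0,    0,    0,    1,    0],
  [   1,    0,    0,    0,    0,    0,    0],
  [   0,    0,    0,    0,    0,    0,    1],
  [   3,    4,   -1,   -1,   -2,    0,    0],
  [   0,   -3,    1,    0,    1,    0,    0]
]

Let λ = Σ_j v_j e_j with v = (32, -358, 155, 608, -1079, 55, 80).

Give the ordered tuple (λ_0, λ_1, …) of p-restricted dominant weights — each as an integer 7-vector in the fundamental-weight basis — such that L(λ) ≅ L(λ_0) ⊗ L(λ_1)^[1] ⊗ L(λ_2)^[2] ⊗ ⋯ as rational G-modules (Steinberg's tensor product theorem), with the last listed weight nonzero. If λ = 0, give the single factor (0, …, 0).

((12, 12, 3, 6, 2, 7, 7), (2, 11, 4, 2, 6, 4, 11))

ω-coordinates c = M·v, v = (32, -358, 155, 608, -1079, 55, 80):
  c_1 = 2*32 + 7*-358 + -4*155 + -2*608 + -4*-1079 + 0*55 + 0*80 = 38
  c_2 = 0*32 + 0*-358 + 1*155 + 0*608 + 0*-1079 + 0*55 + 0*80 = 155
  c_3 = 0*32 + 0*-358 + 0*155 + 0*608 + 0*-1079 + 1*55 + 0*80 = 55
  c_4 = 1*32 + 0*-358 + 0*155 + 0*608 + 0*-1079 + 0*55 + 0*80 = 32
  c_5 = 0*32 + 0*-358 + 0*155 + 0*608 + 0*-1079 + 0*55 + 1*80 = 80
  c_6 = 3*32 + 4*-358 + -1*155 + -1*608 + -2*-1079 + 0*55 + 0*80 = 59
  c_7 = 0*32 + -3*-358 + 1*155 + 0*608 + 1*-1079 + 0*55 + 0*80 = 150
Expand coordinatewise in base 13:
  c_1 = 38 = 12·13^0 + 2·13^1
  c_2 = 155 = 12·13^0 + 11·13^1
  c_3 = 55 = 3·13^0 + 4·13^1
  c_4 = 32 = 6·13^0 + 2·13^1
  c_5 = 80 = 2·13^0 + 6·13^1
  c_6 = 59 = 7·13^0 + 4·13^1
  c_7 = 150 = 7·13^0 + 11·13^1
p-restricted factor λ_0 = (12, 12, 3, 6, 2, 7, 7)
p-restricted factor λ_1 = (2, 11, 4, 2, 6, 4, 11)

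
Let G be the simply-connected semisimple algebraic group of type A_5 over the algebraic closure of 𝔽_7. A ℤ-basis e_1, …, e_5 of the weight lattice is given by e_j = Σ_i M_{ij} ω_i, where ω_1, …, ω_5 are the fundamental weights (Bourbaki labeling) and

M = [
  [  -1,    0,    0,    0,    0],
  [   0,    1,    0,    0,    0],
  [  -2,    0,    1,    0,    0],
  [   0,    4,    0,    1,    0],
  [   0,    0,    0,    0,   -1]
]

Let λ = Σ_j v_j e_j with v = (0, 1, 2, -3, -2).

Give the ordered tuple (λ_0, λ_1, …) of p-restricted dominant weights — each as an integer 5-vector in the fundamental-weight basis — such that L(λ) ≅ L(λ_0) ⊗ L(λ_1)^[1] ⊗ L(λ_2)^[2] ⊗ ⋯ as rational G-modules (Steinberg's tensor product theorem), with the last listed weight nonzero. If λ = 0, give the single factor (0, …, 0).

Change of basis e → ω: c = M·v where v = (0, 1, 2, -3, -2):
  c_1 = (-1)·(0) + (0)·(1) + (0)·(2) + (0)·(-3) + (0)·(-2) = 0
  c_2 = (0)·(0) + (1)·(1) + (0)·(2) + (0)·(-3) + (0)·(-2) = 1
  c_3 = (-2)·(0) + (0)·(1) + (1)·(2) + (0)·(-3) + (0)·(-2) = 2
  c_4 = (0)·(0) + (4)·(1) + (0)·(2) + (1)·(-3) + (0)·(-2) = 1
  c_5 = (0)·(0) + (0)·(1) + (0)·(2) + (0)·(-3) + (-1)·(-2) = 2
Writing each c_i in base p = 7:
  c_1 = 0
  c_2 = 1 = 1·7^0
  c_3 = 2 = 2·7^0
  c_4 = 1 = 1·7^0
  c_5 = 2 = 2·7^0
p-restricted factor λ_0 = (0, 1, 2, 1, 2)

((0, 1, 2, 1, 2),)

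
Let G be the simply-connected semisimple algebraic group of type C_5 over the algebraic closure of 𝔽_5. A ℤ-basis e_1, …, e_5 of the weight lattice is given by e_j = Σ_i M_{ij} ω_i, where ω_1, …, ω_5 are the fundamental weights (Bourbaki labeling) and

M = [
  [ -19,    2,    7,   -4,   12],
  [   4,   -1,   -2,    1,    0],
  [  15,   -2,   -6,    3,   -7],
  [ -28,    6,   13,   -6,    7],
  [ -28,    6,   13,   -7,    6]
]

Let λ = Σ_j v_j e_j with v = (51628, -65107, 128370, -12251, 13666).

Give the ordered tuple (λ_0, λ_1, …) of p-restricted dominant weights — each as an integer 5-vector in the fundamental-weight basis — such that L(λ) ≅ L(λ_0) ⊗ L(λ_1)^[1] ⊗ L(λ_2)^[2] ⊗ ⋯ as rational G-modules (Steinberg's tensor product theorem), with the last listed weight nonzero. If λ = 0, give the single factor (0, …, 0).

((0, 3, 4, 2, 2), (3, 0, 4, 0, 2), (2, 0, 4, 0, 3), (3, 1, 0, 4, 2), (0, 4, 3, 2, 0))

In the fundamental-weight basis, λ has coordinates c = M·v (v = (51628, -65107, 128370, -12251, 13666)):
  c_1 = -19*51628 + 2*-65107 + 7*128370 + -4*-12251 + 12*13666 = 440
  c_2 = 4*51628 + -1*-65107 + -2*128370 + 1*-12251 + 0*13666 = 2628
  c_3 = 15*51628 + -2*-65107 + -6*128370 + 3*-12251 + -7*13666 = 1999
  c_4 = -28*51628 + 6*-65107 + 13*128370 + -6*-12251 + 7*13666 = 1752
  c_5 = -28*51628 + 6*-65107 + 13*128370 + -7*-12251 + 6*13666 = 337
Base-5 expansion of each c_i:
  c_1 = 440 = 0·5^0 + 3·5^1 + 2·5^2 + 3·5^3
  c_2 = 2628 = 3·5^0 + 0·5^1 + 0·5^2 + 1·5^3 + 4·5^4
  c_3 = 1999 = 4·5^0 + 4·5^1 + 4·5^2 + 0·5^3 + 3·5^4
  c_4 = 1752 = 2·5^0 + 0·5^1 + 0·5^2 + 4·5^3 + 2·5^4
  c_5 = 337 = 2·5^0 + 2·5^1 + 3·5^2 + 2·5^3
Factor λ_0 = (0, 3, 4, 2, 2)
Factor λ_1 = (3, 0, 4, 0, 2)
Factor λ_2 = (2, 0, 4, 0, 3)
Factor λ_3 = (3, 1, 0, 4, 2)
Factor λ_4 = (0, 4, 3, 2, 0)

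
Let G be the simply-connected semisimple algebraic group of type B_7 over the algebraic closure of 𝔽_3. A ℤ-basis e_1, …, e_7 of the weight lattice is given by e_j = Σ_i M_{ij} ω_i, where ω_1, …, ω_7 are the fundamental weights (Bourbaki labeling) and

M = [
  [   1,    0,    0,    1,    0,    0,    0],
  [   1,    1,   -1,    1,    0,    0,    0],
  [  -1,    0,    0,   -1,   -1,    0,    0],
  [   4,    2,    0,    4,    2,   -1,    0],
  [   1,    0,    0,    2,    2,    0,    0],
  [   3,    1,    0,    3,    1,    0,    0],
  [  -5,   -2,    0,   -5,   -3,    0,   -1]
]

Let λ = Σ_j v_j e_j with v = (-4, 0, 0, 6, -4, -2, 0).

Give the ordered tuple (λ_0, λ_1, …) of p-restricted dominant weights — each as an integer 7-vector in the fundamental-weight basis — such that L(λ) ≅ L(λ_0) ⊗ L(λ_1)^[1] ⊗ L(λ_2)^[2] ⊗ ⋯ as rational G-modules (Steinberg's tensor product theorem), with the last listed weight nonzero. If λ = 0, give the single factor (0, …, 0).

Converting to the ω-basis (c_i = row i of M dotted with v = (-4, 0, 0, 6, -4, -2, 0)):
  c_1 = 1*-4 + 0*0 + 0*0 + 1*6 + 0*-4 + 0*-2 + 0*0 = 2
  c_2 = 1*-4 + 1*0 + -1*0 + 1*6 + 0*-4 + 0*-2 + 0*0 = 2
  c_3 = -1*-4 + 0*0 + 0*0 + -1*6 + -1*-4 + 0*-2 + 0*0 = 2
  c_4 = 4*-4 + 2*0 + 0*0 + 4*6 + 2*-4 + -1*-2 + 0*0 = 2
  c_5 = 1*-4 + 0*0 + 0*0 + 2*6 + 2*-4 + 0*-2 + 0*0 = 0
  c_6 = 3*-4 + 1*0 + 0*0 + 3*6 + 1*-4 + 0*-2 + 0*0 = 2
  c_7 = -5*-4 + -2*0 + 0*0 + -5*6 + -3*-4 + 0*-2 + -1*0 = 2
p = 3; digits c_i = Σ_j d_{ij}·3^j, 0 ≤ d_{ij} < 3:
  c_1 = 2 = 2·3^0
  c_2 = 2 = 2·3^0
  c_3 = 2 = 2·3^0
  c_4 = 2 = 2·3^0
  c_5 = 0
  c_6 = 2 = 2·3^0
  c_7 = 2 = 2·3^0
Factor λ_0 = (2, 2, 2, 2, 0, 2, 2)

((2, 2, 2, 2, 0, 2, 2),)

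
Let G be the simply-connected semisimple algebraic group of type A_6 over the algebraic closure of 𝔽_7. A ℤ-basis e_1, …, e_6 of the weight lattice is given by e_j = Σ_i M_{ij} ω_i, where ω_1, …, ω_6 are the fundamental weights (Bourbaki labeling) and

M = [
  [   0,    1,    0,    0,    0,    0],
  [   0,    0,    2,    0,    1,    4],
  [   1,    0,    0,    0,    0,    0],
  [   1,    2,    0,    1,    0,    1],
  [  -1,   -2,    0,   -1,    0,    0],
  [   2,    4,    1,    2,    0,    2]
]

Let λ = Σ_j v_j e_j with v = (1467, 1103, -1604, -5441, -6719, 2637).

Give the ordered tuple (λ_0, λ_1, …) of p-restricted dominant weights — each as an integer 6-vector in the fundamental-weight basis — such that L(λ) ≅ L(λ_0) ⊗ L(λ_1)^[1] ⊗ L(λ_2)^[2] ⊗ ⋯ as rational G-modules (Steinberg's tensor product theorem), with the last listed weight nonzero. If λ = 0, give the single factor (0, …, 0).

((4, 5, 4, 1, 4, 1), (3, 4, 6, 5, 0, 5), (1, 5, 1, 3, 1, 2), (3, 1, 4, 2, 5, 0))

Change of basis e → ω: c = M·v where v = (1467, 1103, -1604, -5441, -6719, 2637):
  c_1 = (0)·(1467) + (1)·(1103) + (0)·(-1604) + (0)·(-5441) + (0)·(-6719) + (0)·(2637) = 1103
  c_2 = (0)·(1467) + (0)·(1103) + (2)·(-1604) + (0)·(-5441) + (1)·(-6719) + (4)·(2637) = 621
  c_3 = (1)·(1467) + (0)·(1103) + (0)·(-1604) + (0)·(-5441) + (0)·(-6719) + (0)·(2637) = 1467
  c_4 = (1)·(1467) + (2)·(1103) + (0)·(-1604) + (1)·(-5441) + (0)·(-6719) + (1)·(2637) = 869
  c_5 = (-1)·(1467) + (-2)·(1103) + (0)·(-1604) + (-1)·(-5441) + (0)·(-6719) + (0)·(2637) = 1768
  c_6 = (2)·(1467) + (4)·(1103) + (1)·(-1604) + (2)·(-5441) + (0)·(-6719) + (2)·(2637) = 134
Base-7 expansion of each c_i:
  c_1 = 1103 = 4·7^0 + 3·7^1 + 1·7^2 + 3·7^3
  c_2 = 621 = 5·7^0 + 4·7^1 + 5·7^2 + 1·7^3
  c_3 = 1467 = 4·7^0 + 6·7^1 + 1·7^2 + 4·7^3
  c_4 = 869 = 1·7^0 + 5·7^1 + 3·7^2 + 2·7^3
  c_5 = 1768 = 4·7^0 + 0·7^1 + 1·7^2 + 5·7^3
  c_6 = 134 = 1·7^0 + 5·7^1 + 2·7^2
λ_0 = (4, 5, 4, 1, 4, 1)
λ_1 = (3, 4, 6, 5, 0, 5)
λ_2 = (1, 5, 1, 3, 1, 2)
λ_3 = (3, 1, 4, 2, 5, 0)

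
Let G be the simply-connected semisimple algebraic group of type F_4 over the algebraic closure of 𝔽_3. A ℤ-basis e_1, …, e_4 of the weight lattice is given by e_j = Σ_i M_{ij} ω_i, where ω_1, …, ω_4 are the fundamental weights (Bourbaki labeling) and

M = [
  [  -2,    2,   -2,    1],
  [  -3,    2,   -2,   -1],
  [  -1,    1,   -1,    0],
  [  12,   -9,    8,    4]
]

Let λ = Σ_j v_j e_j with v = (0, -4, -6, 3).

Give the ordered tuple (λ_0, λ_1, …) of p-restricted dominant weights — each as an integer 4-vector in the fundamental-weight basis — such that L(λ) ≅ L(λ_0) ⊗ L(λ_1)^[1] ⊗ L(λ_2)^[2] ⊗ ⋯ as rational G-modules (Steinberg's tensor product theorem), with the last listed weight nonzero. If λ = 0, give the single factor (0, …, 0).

((1, 1, 2, 0), (2, 0, 0, 0))

In the fundamental-weight basis, λ has coordinates c = M·v (v = (0, -4, -6, 3)):
  c_1 = (-2)·(0) + (2)·(-4) + (-2)·(-6) + (1)·(3) = 7
  c_2 = (-3)·(0) + (2)·(-4) + (-2)·(-6) + (-1)·(3) = 1
  c_3 = (-1)·(0) + (1)·(-4) + (-1)·(-6) + (0)·(3) = 2
  c_4 = (12)·(0) + (-9)·(-4) + (8)·(-6) + (4)·(3) = 0
p = 3; digits c_i = Σ_j d_{ij}·3^j, 0 ≤ d_{ij} < 3:
  c_1 = 7 = 1·3^0 + 2·3^1
  c_2 = 1 = 1·3^0
  c_3 = 2 = 2·3^0
  c_4 = 0
Factor λ_0 = (1, 1, 2, 0)
Factor λ_1 = (2, 0, 0, 0)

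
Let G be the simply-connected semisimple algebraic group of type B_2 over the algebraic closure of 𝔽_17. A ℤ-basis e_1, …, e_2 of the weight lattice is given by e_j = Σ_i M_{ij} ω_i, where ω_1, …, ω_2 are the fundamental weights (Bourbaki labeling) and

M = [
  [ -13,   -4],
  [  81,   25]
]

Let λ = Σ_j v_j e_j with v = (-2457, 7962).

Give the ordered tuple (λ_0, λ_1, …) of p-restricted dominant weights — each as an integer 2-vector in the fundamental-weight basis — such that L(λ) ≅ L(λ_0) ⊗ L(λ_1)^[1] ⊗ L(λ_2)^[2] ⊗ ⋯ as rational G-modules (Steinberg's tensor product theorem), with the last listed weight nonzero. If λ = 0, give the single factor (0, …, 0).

Change of basis e → ω: c = M·v where v = (-2457, 7962):
  c_1 = -13*-2457 + -4*7962 = 93
  c_2 = 81*-2457 + 25*7962 = 33
p = 17; digits c_i = Σ_j d_{ij}·17^j, 0 ≤ d_{ij} < 17:
  c_1 = 93 = 8·17^0 + 5·17^1
  c_2 = 33 = 16·17^0 + 1·17^1
p-restricted factor λ_0 = (8, 16)
p-restricted factor λ_1 = (5, 1)

((8, 16), (5, 1))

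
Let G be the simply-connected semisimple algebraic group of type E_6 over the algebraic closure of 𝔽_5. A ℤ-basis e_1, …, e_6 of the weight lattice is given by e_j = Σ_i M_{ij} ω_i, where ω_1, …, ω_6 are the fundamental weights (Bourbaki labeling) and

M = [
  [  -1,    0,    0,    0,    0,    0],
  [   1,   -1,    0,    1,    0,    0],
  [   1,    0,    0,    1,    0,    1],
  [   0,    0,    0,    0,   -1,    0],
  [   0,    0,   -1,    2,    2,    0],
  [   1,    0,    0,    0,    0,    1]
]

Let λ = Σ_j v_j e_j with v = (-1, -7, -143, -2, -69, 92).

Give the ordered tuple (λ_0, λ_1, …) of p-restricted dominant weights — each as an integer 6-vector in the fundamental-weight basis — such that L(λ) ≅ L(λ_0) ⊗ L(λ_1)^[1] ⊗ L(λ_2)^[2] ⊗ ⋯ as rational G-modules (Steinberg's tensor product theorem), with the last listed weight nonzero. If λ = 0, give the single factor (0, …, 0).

Compute c_i = Σ_j M_{ij} v_j with v = (-1, -7, -143, -2, -69, 92):
  c_1 = (-1)·(-1) + (0)·(-7) + (0)·(-143) + (0)·(-2) + (0)·(-69) + 0·92 = 1
  c_2 = (1)·(-1) + (-1)·(-7) + (0)·(-143) + (1)·(-2) + (0)·(-69) + 0·92 = 4
  c_3 = (1)·(-1) + (0)·(-7) + (0)·(-143) + (1)·(-2) + (0)·(-69) + 1·92 = 89
  c_4 = (0)·(-1) + (0)·(-7) + (0)·(-143) + (0)·(-2) + (-1)·(-69) + 0·92 = 69
  c_5 = (0)·(-1) + (0)·(-7) + (-1)·(-143) + (2)·(-2) + (2)·(-69) + 0·92 = 1
  c_6 = (1)·(-1) + (0)·(-7) + (0)·(-143) + (0)·(-2) + (0)·(-69) + 1·92 = 91
Writing each c_i in base p = 5:
  c_1 = 1 = 1·5^0
  c_2 = 4 = 4·5^0
  c_3 = 89 = 4·5^0 + 2·5^1 + 3·5^2
  c_4 = 69 = 4·5^0 + 3·5^1 + 2·5^2
  c_5 = 1 = 1·5^0
  c_6 = 91 = 1·5^0 + 3·5^1 + 3·5^2
p-restricted factor λ_0 = (1, 4, 4, 4, 1, 1)
p-restricted factor λ_1 = (0, 0, 2, 3, 0, 3)
p-restricted factor λ_2 = (0, 0, 3, 2, 0, 3)

((1, 4, 4, 4, 1, 1), (0, 0, 2, 3, 0, 3), (0, 0, 3, 2, 0, 3))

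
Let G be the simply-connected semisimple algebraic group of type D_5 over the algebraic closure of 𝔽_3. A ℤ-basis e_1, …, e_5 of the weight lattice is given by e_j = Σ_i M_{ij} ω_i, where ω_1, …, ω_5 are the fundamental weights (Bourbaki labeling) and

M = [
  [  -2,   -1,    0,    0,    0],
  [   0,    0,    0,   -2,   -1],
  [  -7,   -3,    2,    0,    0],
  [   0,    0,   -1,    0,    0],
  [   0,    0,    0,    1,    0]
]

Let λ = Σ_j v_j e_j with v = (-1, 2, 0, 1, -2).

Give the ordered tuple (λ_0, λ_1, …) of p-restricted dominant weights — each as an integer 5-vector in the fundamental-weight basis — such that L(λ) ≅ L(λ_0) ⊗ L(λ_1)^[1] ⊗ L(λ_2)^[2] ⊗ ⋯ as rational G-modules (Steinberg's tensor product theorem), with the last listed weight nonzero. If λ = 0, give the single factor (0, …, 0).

((0, 0, 1, 0, 1),)

Converting to the ω-basis (c_i = row i of M dotted with v = (-1, 2, 0, 1, -2)):
  c_1 = (-2)·(-1) + (-1)·(2) + 0·0 + 0·1 + (0)·(-2) = 0
  c_2 = (0)·(-1) + 0·2 + 0·0 + (-2)·(1) + (-1)·(-2) = 0
  c_3 = (-7)·(-1) + (-3)·(2) + 2·0 + 0·1 + (0)·(-2) = 1
  c_4 = (0)·(-1) + 0·2 + (-1)·(0) + 0·1 + (0)·(-2) = 0
  c_5 = (0)·(-1) + 0·2 + 0·0 + 1·1 + (0)·(-2) = 1
p = 3; digits c_i = Σ_j d_{ij}·3^j, 0 ≤ d_{ij} < 3:
  c_1 = 0
  c_2 = 0
  c_3 = 1 = 1·3^0
  c_4 = 0
  c_5 = 1 = 1·3^0
λ_0 = (0, 0, 1, 0, 1)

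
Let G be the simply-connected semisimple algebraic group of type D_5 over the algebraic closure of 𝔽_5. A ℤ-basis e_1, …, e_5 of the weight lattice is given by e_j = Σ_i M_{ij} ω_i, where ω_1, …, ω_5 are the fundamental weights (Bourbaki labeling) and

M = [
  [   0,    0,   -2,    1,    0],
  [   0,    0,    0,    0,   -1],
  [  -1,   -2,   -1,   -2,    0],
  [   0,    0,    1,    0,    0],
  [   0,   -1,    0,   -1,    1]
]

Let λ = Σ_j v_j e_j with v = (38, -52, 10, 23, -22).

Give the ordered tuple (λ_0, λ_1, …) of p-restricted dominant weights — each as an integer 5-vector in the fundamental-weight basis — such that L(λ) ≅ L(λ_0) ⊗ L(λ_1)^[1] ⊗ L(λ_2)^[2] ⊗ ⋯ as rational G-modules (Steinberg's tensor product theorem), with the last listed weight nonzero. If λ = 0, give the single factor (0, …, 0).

((3, 2, 0, 0, 2), (0, 4, 2, 2, 1))

Change of basis e → ω: c = M·v where v = (38, -52, 10, 23, -22):
  c_1 = (0)·(38) + (0)·(-52) + (-2)·(10) + (1)·(23) + (0)·(-22) = 3
  c_2 = (0)·(38) + (0)·(-52) + (0)·(10) + (0)·(23) + (-1)·(-22) = 22
  c_3 = (-1)·(38) + (-2)·(-52) + (-1)·(10) + (-2)·(23) + (0)·(-22) = 10
  c_4 = (0)·(38) + (0)·(-52) + (1)·(10) + (0)·(23) + (0)·(-22) = 10
  c_5 = (0)·(38) + (-1)·(-52) + (0)·(10) + (-1)·(23) + (1)·(-22) = 7
Writing each c_i in base p = 5:
  c_1 = 3 = 3·5^0
  c_2 = 22 = 2·5^0 + 4·5^1
  c_3 = 10 = 0·5^0 + 2·5^1
  c_4 = 10 = 0·5^0 + 2·5^1
  c_5 = 7 = 2·5^0 + 1·5^1
Factor λ_0 = (3, 2, 0, 0, 2)
Factor λ_1 = (0, 4, 2, 2, 1)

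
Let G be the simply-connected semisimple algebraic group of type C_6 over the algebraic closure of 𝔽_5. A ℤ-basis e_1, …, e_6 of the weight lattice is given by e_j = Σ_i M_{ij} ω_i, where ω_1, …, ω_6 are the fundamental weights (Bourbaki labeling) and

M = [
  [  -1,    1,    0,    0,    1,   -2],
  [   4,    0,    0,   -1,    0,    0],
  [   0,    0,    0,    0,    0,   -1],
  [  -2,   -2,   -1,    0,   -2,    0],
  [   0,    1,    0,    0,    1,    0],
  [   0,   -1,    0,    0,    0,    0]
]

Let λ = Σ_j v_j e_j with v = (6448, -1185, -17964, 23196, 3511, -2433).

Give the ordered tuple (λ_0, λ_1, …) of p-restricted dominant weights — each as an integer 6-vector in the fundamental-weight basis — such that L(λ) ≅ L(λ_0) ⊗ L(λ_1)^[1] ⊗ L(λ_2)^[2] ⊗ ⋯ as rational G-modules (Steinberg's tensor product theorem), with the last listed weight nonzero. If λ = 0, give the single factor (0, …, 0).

Change of basis e → ω: c = M·v where v = (6448, -1185, -17964, 23196, 3511, -2433):
  c_1 = (-1)·(6448) + (1)·(-1185) + (0)·(-17964) + (0)·(23196) + (1)·(3511) + (-2)·(-2433) = 744
  c_2 = (4)·(6448) + (0)·(-1185) + (0)·(-17964) + (-1)·(23196) + (0)·(3511) + (0)·(-2433) = 2596
  c_3 = (0)·(6448) + (0)·(-1185) + (0)·(-17964) + (0)·(23196) + (0)·(3511) + (-1)·(-2433) = 2433
  c_4 = (-2)·(6448) + (-2)·(-1185) + (-1)·(-17964) + (0)·(23196) + (-2)·(3511) + (0)·(-2433) = 416
  c_5 = (0)·(6448) + (1)·(-1185) + (0)·(-17964) + (0)·(23196) + (1)·(3511) + (0)·(-2433) = 2326
  c_6 = (0)·(6448) + (-1)·(-1185) + (0)·(-17964) + (0)·(23196) + (0)·(3511) + (0)·(-2433) = 1185
p = 5; digits c_i = Σ_j d_{ij}·5^j, 0 ≤ d_{ij} < 5:
  c_1 = 744 = 4·5^0 + 3·5^1 + 4·5^2 + 0·5^3 + 1·5^4
  c_2 = 2596 = 1·5^0 + 4·5^1 + 3·5^2 + 0·5^3 + 4·5^4
  c_3 = 2433 = 3·5^0 + 1·5^1 + 2·5^2 + 4·5^3 + 3·5^4
  c_4 = 416 = 1·5^0 + 3·5^1 + 1·5^2 + 3·5^3
  c_5 = 2326 = 1·5^0 + 0·5^1 + 3·5^2 + 3·5^3 + 3·5^4
  c_6 = 1185 = 0·5^0 + 2·5^1 + 2·5^2 + 4·5^3 + 1·5^4
p-restricted factor λ_0 = (4, 1, 3, 1, 1, 0)
p-restricted factor λ_1 = (3, 4, 1, 3, 0, 2)
p-restricted factor λ_2 = (4, 3, 2, 1, 3, 2)
p-restricted factor λ_3 = (0, 0, 4, 3, 3, 4)
p-restricted factor λ_4 = (1, 4, 3, 0, 3, 1)

((4, 1, 3, 1, 1, 0), (3, 4, 1, 3, 0, 2), (4, 3, 2, 1, 3, 2), (0, 0, 4, 3, 3, 4), (1, 4, 3, 0, 3, 1))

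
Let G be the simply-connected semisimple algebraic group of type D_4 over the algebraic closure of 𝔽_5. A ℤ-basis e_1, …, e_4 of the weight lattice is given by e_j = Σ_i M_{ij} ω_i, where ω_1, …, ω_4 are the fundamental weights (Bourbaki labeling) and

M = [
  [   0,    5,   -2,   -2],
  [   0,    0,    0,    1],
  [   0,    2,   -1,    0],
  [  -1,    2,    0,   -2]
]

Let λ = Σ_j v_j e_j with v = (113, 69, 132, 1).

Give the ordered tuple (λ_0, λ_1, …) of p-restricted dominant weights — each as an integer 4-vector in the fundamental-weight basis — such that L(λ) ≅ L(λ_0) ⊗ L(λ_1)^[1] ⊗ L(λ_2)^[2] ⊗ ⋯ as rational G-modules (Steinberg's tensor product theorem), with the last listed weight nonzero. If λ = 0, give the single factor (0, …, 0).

Compute c_i = Σ_j M_{ij} v_j with v = (113, 69, 132, 1):
  c_1 = 0*113 + 5*69 + -2*132 + -2*1 = 79
  c_2 = 0*113 + 0*69 + 0*132 + 1*1 = 1
  c_3 = 0*113 + 2*69 + -1*132 + 0*1 = 6
  c_4 = -1*113 + 2*69 + 0*132 + -2*1 = 23
Expand coordinatewise in base 5:
  c_1 = 79 = 4·5^0 + 0·5^1 + 3·5^2
  c_2 = 1 = 1·5^0
  c_3 = 6 = 1·5^0 + 1·5^1
  c_4 = 23 = 3·5^0 + 4·5^1
Factor λ_0 = (4, 1, 1, 3)
Factor λ_1 = (0, 0, 1, 4)
Factor λ_2 = (3, 0, 0, 0)

((4, 1, 1, 3), (0, 0, 1, 4), (3, 0, 0, 0))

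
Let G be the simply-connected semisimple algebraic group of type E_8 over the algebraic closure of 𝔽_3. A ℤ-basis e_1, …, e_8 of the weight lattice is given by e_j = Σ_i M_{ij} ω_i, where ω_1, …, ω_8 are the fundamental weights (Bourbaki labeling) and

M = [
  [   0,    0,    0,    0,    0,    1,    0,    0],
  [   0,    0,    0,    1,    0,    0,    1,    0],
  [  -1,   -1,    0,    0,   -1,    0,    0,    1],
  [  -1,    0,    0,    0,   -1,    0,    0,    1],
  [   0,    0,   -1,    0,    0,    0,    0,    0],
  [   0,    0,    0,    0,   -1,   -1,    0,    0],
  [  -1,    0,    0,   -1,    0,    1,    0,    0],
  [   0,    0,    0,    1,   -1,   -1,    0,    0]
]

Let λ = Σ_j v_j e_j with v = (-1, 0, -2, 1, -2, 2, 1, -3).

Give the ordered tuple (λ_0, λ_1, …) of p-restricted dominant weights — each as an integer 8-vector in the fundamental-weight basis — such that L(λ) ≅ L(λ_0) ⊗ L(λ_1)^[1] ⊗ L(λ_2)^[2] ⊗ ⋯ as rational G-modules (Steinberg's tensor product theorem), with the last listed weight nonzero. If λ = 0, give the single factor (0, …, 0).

((2, 2, 0, 0, 2, 0, 2, 1),)

In the fundamental-weight basis, λ has coordinates c = M·v (v = (-1, 0, -2, 1, -2, 2, 1, -3)):
  c_1 = (0)·(-1) + 0·0 + (0)·(-2) + 0·1 + (0)·(-2) + 1·2 + 0·1 + (0)·(-3) = 2
  c_2 = (0)·(-1) + 0·0 + (0)·(-2) + 1·1 + (0)·(-2) + 0·2 + 1·1 + (0)·(-3) = 2
  c_3 = (-1)·(-1) + (-1)·(0) + (0)·(-2) + 0·1 + (-1)·(-2) + 0·2 + 0·1 + (1)·(-3) = 0
  c_4 = (-1)·(-1) + 0·0 + (0)·(-2) + 0·1 + (-1)·(-2) + 0·2 + 0·1 + (1)·(-3) = 0
  c_5 = (0)·(-1) + 0·0 + (-1)·(-2) + 0·1 + (0)·(-2) + 0·2 + 0·1 + (0)·(-3) = 2
  c_6 = (0)·(-1) + 0·0 + (0)·(-2) + 0·1 + (-1)·(-2) + (-1)·(2) + 0·1 + (0)·(-3) = 0
  c_7 = (-1)·(-1) + 0·0 + (0)·(-2) + (-1)·(1) + (0)·(-2) + 1·2 + 0·1 + (0)·(-3) = 2
  c_8 = (0)·(-1) + 0·0 + (0)·(-2) + 1·1 + (-1)·(-2) + (-1)·(2) + 0·1 + (0)·(-3) = 1
Expand coordinatewise in base 3:
  c_1 = 2 = 2·3^0
  c_2 = 2 = 2·3^0
  c_3 = 0
  c_4 = 0
  c_5 = 2 = 2·3^0
  c_6 = 0
  c_7 = 2 = 2·3^0
  c_8 = 1 = 1·3^0
Factor λ_0 = (2, 2, 0, 0, 2, 0, 2, 1)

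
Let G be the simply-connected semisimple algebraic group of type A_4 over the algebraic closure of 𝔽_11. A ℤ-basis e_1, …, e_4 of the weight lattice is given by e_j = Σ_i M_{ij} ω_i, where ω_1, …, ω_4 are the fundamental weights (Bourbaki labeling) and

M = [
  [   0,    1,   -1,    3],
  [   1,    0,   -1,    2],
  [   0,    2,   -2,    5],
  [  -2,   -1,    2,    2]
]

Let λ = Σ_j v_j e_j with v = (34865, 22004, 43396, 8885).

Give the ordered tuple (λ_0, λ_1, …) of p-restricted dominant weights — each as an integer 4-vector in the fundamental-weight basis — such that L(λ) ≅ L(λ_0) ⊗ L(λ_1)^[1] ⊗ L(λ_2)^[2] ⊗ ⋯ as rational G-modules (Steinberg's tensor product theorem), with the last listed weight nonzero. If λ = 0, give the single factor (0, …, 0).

((5, 10, 2, 2), (5, 3, 6, 0), (10, 10, 2, 7), (3, 6, 1, 9))

Compute c_i = Σ_j M_{ij} v_j with v = (34865, 22004, 43396, 8885):
  c_1 = 0·34865 + 1·22004 + (-1)·(43396) + 3·8885 = 5263
  c_2 = 1·34865 + 0·22004 + (-1)·(43396) + 2·8885 = 9239
  c_3 = 0·34865 + 2·22004 + (-2)·(43396) + 5·8885 = 1641
  c_4 = (-2)·(34865) + (-1)·(22004) + 2·43396 + 2·8885 = 12828
Base-11 expansion of each c_i:
  c_1 = 5263 = 5·11^0 + 5·11^1 + 10·11^2 + 3·11^3
  c_2 = 9239 = 10·11^0 + 3·11^1 + 10·11^2 + 6·11^3
  c_3 = 1641 = 2·11^0 + 6·11^1 + 2·11^2 + 1·11^3
  c_4 = 12828 = 2·11^0 + 0·11^1 + 7·11^2 + 9·11^3
λ_0 = (5, 10, 2, 2)
λ_1 = (5, 3, 6, 0)
λ_2 = (10, 10, 2, 7)
λ_3 = (3, 6, 1, 9)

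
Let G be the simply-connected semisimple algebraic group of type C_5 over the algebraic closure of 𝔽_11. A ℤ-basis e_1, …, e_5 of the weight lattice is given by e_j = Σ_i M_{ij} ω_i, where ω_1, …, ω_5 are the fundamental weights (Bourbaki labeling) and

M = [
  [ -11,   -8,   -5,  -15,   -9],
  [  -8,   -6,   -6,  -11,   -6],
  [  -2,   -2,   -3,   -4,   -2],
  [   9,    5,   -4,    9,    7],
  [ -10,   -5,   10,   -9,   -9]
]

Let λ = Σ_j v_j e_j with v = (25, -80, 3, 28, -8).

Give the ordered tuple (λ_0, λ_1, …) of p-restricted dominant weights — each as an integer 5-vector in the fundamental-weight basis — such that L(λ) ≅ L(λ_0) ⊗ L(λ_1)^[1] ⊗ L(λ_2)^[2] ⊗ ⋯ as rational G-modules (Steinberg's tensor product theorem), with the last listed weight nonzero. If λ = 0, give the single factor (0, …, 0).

((2, 2, 5, 9, 0),)

In the fundamental-weight basis, λ has coordinates c = M·v (v = (25, -80, 3, 28, -8)):
  c_1 = (-11)·(25) + (-8)·(-80) + (-5)·(3) + (-15)·(28) + (-9)·(-8) = 2
  c_2 = (-8)·(25) + (-6)·(-80) + (-6)·(3) + (-11)·(28) + (-6)·(-8) = 2
  c_3 = (-2)·(25) + (-2)·(-80) + (-3)·(3) + (-4)·(28) + (-2)·(-8) = 5
  c_4 = (9)·(25) + (5)·(-80) + (-4)·(3) + (9)·(28) + (7)·(-8) = 9
  c_5 = (-10)·(25) + (-5)·(-80) + (10)·(3) + (-9)·(28) + (-9)·(-8) = 0
p = 11; digits c_i = Σ_j d_{ij}·11^j, 0 ≤ d_{ij} < 11:
  c_1 = 2 = 2·11^0
  c_2 = 2 = 2·11^0
  c_3 = 5 = 5·11^0
  c_4 = 9 = 9·11^0
  c_5 = 0
Factor λ_0 = (2, 2, 5, 9, 0)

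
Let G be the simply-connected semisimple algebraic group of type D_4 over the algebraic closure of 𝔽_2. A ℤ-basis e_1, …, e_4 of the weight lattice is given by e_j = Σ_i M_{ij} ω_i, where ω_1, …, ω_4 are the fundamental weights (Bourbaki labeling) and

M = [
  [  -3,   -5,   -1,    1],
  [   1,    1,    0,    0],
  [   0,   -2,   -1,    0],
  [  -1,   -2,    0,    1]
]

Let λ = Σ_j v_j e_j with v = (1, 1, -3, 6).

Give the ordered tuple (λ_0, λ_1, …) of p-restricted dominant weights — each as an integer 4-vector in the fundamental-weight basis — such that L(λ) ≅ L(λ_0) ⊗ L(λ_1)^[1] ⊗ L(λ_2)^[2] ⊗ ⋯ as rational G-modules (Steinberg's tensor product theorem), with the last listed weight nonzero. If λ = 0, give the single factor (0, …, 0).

ω-coordinates c = M·v, v = (1, 1, -3, 6):
  c_1 = (-3)·(1) + (-5)·(1) + (-1)·(-3) + (1)·(6) = 1
  c_2 = (1)·(1) + (1)·(1) + (0)·(-3) + (0)·(6) = 2
  c_3 = (0)·(1) + (-2)·(1) + (-1)·(-3) + (0)·(6) = 1
  c_4 = (-1)·(1) + (-2)·(1) + (0)·(-3) + (1)·(6) = 3
p = 2; digits c_i = Σ_j d_{ij}·2^j, 0 ≤ d_{ij} < 2:
  c_1 = 1 = 1·2^0
  c_2 = 2 = 0·2^0 + 1·2^1
  c_3 = 1 = 1·2^0
  c_4 = 3 = 1·2^0 + 1·2^1
p-restricted factor λ_0 = (1, 0, 1, 1)
p-restricted factor λ_1 = (0, 1, 0, 1)

((1, 0, 1, 1), (0, 1, 0, 1))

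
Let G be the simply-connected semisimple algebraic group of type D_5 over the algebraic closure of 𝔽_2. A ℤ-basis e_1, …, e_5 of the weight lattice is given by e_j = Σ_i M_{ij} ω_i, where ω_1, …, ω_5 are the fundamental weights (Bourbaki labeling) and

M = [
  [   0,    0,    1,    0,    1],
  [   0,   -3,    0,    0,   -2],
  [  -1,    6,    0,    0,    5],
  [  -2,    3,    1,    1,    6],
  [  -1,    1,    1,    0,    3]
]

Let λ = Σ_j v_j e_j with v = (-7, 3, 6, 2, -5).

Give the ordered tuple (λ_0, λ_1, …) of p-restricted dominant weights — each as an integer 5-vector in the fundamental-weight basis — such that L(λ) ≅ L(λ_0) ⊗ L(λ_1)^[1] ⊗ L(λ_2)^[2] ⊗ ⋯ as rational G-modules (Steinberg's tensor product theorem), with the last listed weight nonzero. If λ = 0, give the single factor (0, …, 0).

In the fundamental-weight basis, λ has coordinates c = M·v (v = (-7, 3, 6, 2, -5)):
  c_1 = (0)·(-7) + (0)·(3) + (1)·(6) + (0)·(2) + (1)·(-5) = 1
  c_2 = (0)·(-7) + (-3)·(3) + (0)·(6) + (0)·(2) + (-2)·(-5) = 1
  c_3 = (-1)·(-7) + (6)·(3) + (0)·(6) + (0)·(2) + (5)·(-5) = 0
  c_4 = (-2)·(-7) + (3)·(3) + (1)·(6) + (1)·(2) + (6)·(-5) = 1
  c_5 = (-1)·(-7) + (1)·(3) + (1)·(6) + (0)·(2) + (3)·(-5) = 1
Base-2 expansion of each c_i:
  c_1 = 1 = 1·2^0
  c_2 = 1 = 1·2^0
  c_3 = 0
  c_4 = 1 = 1·2^0
  c_5 = 1 = 1·2^0
Factor λ_0 = (1, 1, 0, 1, 1)

((1, 1, 0, 1, 1),)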